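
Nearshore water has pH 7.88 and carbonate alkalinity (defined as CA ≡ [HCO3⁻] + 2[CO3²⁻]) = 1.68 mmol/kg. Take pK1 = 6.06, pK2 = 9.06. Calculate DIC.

DIC = 1.60 mmol/kg

CA = [HCO3⁻] + 2[CO3²⁻] = (α₁ + 2α₂)·DIC
At pH 7.88: [H⁺]/K1 = 10^-1.82 = 0.015136, K2/[H⁺] = 10^-1.18 = 0.066069
α₁ = 1/(1 + 0.015136 + 0.066069) = 1/1.0812 = 0.9249; α₂ = α₁·K2/[H⁺] = 0.06111
α₁ + 2α₂ = 1.0471
DIC = CA / (α₁ + 2α₂) = 1.68 / 1.0471 = 1.60 mmol/kg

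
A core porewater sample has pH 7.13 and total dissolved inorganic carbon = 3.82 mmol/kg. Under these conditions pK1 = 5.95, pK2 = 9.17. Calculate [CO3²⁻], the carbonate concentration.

α₂ = 1 / (1 + [H⁺]/K2 + [H⁺]²/(K1K2)) = 1 / (1 + 10^+2.04 + 10^+0.86)
   = 1 / (1 + 109.65 + 7.2444) = 1/117.89 = 0.008482
[CO3²⁻] = α₂ × DIC = 0.008482 × 3.82 = 0.0324 mmol/kg

[CO3²⁻] = 0.0324 mmol/kg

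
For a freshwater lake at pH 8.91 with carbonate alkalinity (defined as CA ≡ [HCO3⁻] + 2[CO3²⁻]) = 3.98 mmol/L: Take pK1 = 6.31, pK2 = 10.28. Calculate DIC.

CA = [HCO3⁻] + 2[CO3²⁻] = (α₁ + 2α₂)·DIC
At pH 8.91: [H⁺]/K1 = 10^-2.60 = 0.0025119, K2/[H⁺] = 10^-1.37 = 0.042658
α₁ = 1/(1 + 0.0025119 + 0.042658) = 1/1.0452 = 0.9568; α₂ = α₁·K2/[H⁺] = 0.04081
α₁ + 2α₂ = 1.0384
DIC = CA / (α₁ + 2α₂) = 3.98 / 1.0384 = 3.83 mmol/L

DIC = 3.83 mmol/L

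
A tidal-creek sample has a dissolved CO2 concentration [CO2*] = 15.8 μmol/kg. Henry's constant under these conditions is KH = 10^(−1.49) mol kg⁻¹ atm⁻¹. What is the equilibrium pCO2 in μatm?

pCO2 = 488 μatm

KH = 10^(−1.49) = 3.236×10^-2 mol kg⁻¹ atm⁻¹
pCO2 = [CO2*]/KH = 15.8×10^-6 / 3.236×10^-2 = 4.88×10^-4 atm = 488 μatm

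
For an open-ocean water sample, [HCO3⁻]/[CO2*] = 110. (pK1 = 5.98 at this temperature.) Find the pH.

From K1 = [H⁺][HCO3⁻]/[CO2*]:  pH = pK1 + log₁₀([HCO3⁻]/[CO2*])
log₁₀(110) = +2.041
pH = 5.98 + (+2.041) = 8.02

pH = 8.02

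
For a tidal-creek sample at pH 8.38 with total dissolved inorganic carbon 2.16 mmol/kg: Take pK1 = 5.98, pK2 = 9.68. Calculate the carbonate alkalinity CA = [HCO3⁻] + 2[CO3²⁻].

CA = [HCO3⁻] + 2[CO3²⁻] = (α₁ + 2α₂)·DIC
At pH 8.38: [H⁺]/K1 = 10^-2.40 = 0.0039811, K2/[H⁺] = 10^-1.30 = 0.050119
α₁ = 1/(1 + 0.0039811 + 0.050119) = 1/1.0541 = 0.9487; α₂ = α₁·K2/[H⁺] = 0.04755
α₁ + 2α₂ = 1.0438
CA = 1.0438 × 2.16 = 2.25 mmol/kg

CA = 2.25 mmol/kg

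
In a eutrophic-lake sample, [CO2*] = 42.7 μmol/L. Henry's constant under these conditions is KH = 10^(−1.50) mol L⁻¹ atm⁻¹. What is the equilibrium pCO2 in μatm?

pCO2 = 1350 μatm

KH = 10^(−1.50) = 3.162×10^-2 mol L⁻¹ atm⁻¹
pCO2 = [CO2*]/KH = 42.7×10^-6 / 3.162×10^-2 = 1.35×10^-3 atm = 1350 μatm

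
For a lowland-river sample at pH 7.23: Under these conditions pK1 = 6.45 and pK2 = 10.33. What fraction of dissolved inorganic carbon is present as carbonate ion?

α₂ = 0.000681

α₂ = 1 / (1 + [H⁺]/K2 + [H⁺]²/(K1K2)) = 1 / (1 + 10^+3.10 + 10^+2.32)
   = 1 / (1 + 1258.9 + 208.93) = 1/1468.9 = 0.0006808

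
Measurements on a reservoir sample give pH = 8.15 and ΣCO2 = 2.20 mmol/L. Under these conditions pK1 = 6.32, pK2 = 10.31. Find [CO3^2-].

[CO3²⁻] = 14.9 μmol/L

α₂ = 1 / (1 + [H⁺]/K2 + [H⁺]²/(K1K2)) = 1 / (1 + 10^+2.16 + 10^+0.33)
   = 1 / (1 + 144.54 + 2.1380) = 1/147.68 = 0.006771
[CO3²⁻] = α₂ × DIC = 0.006771 × 2.20 = 0.0149 mmol/L = 14.9 μmol/L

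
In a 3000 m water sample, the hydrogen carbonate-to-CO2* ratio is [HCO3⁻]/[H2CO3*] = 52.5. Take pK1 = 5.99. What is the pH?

pH = 7.71

From K1 = [H⁺][HCO3⁻]/[H2CO3*]:  pH = pK1 + log₁₀([HCO3⁻]/[H2CO3*])
log₁₀(52.5) = +1.720
pH = 5.99 + (+1.720) = 7.71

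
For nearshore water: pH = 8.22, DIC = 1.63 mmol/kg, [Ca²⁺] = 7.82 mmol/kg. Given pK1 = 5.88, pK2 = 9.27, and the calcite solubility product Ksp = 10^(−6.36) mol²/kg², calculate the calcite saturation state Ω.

α₂ = 1 / (1 + [H⁺]/K2 + [H⁺]²/(K1K2)) = 1 / (1 + 10^+1.05 + 10^-1.29)
   = 1 / (1 + 11.220 + 0.051286) = 1/12.271 = 0.08149
[CO3²⁻] = α₂ × DIC = 0.08149 × 1.63 = 0.1328 mmol/kg
Ksp = 10^(−6.36) = 4.365×10^-7
Ω = [Ca²⁺][CO3²⁻]/Ksp = (7.82×10^-3)(1.328×10^-4) / 4.365×10^-7 = 2.38

Ω = 2.38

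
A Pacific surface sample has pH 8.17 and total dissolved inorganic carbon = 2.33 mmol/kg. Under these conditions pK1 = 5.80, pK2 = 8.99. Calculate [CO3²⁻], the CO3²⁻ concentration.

[CO3²⁻] = 0.305 mmol/kg

α₂ = 1 / (1 + [H⁺]/K2 + [H⁺]²/(K1K2)) = 1 / (1 + 10^+0.82 + 10^-1.55)
   = 1 / (1 + 6.6069 + 0.028184) = 1/7.6351 = 0.1310
[CO3²⁻] = α₂ × DIC = 0.1310 × 2.33 = 0.305 mmol/kg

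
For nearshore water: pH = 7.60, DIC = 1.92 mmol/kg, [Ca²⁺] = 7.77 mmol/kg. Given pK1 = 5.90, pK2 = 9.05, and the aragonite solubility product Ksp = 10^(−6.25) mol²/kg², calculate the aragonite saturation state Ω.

α₂ = 1 / (1 + [H⁺]/K2 + [H⁺]²/(K1K2)) = 1 / (1 + 10^+1.45 + 10^-0.25)
   = 1 / (1 + 28.184 + 0.56234) = 1/29.746 = 0.03362
[CO3²⁻] = α₂ × DIC = 0.03362 × 1.92 = 0.06455 mmol/kg
Ksp = 10^(−6.25) = 5.623×10^-7
Ω = [Ca²⁺][CO3²⁻]/Ksp = (7.77×10^-3)(6.455×10^-5) / 5.623×10^-7 = 0.892

Ω = 0.892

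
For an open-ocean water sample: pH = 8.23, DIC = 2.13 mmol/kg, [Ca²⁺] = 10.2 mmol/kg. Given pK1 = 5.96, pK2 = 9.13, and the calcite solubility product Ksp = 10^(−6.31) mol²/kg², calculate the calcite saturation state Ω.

Ω = 4.94

α₂ = 1 / (1 + [H⁺]/K2 + [H⁺]²/(K1K2)) = 1 / (1 + 10^+0.90 + 10^-1.37)
   = 1 / (1 + 7.9433 + 0.042658) = 1/8.9859 = 0.1113
[CO3²⁻] = α₂ × DIC = 0.1113 × 2.13 = 0.2370 mmol/kg
Ksp = 10^(−6.31) = 4.898×10^-7
Ω = [Ca²⁺][CO3²⁻]/Ksp = (10.2×10^-3)(2.370×10^-4) / 4.898×10^-7 = 4.94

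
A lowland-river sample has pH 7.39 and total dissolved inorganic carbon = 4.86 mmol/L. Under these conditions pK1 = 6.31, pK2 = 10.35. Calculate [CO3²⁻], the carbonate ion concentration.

[CO3²⁻] = 4.91 μmol/L

α₂ = 1 / (1 + [H⁺]/K2 + [H⁺]²/(K1K2)) = 1 / (1 + 10^+2.96 + 10^+1.88)
   = 1 / (1 + 912.01 + 75.858) = 1/988.87 = 0.001011
[CO3²⁻] = α₂ × DIC = 0.001011 × 4.86 = 0.00491 mmol/L = 4.91 μmol/L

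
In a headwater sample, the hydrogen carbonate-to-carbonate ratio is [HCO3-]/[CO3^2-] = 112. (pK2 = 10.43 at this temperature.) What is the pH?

pH = 8.38

From K2 = [H⁺][CO3^2-]/[HCO3-]:  pH = pK2 − log₁₀([HCO3-]/[CO3^2-])
log₁₀(112) = +2.049
pH = 10.43 − (+2.049) = 8.38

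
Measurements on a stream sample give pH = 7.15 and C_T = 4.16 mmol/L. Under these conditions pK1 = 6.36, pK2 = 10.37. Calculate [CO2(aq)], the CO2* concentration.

[CO2*] = 0.580 mmol/L

α₀ = 1 / (1 + K1/[H⁺] + K1K2/[H⁺]²) = 1 / (1 + 10^+0.79 + 10^-2.43)
   = 1 / (1 + 6.1660 + 0.0037154) = 1/7.1697 = 0.1395
[CO2*] = α₀ × DIC = 0.1395 × 4.16 = 0.580 mmol/L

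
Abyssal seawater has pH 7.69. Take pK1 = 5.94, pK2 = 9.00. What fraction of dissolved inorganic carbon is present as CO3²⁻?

α₂ = 0.0459

α₂ = 1 / (1 + [H⁺]/K2 + [H⁺]²/(K1K2)) = 1 / (1 + 10^+1.31 + 10^-0.44)
   = 1 / (1 + 20.417 + 0.36308) = 1/21.780 = 0.04591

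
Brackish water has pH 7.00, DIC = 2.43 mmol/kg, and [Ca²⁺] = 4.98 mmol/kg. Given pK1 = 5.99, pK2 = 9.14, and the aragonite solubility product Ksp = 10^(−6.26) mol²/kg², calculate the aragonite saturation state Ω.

Ω = 0.144

α₂ = 1 / (1 + [H⁺]/K2 + [H⁺]²/(K1K2)) = 1 / (1 + 10^+2.14 + 10^+1.13)
   = 1 / (1 + 138.04 + 13.490) = 1/152.53 = 0.006556
[CO3²⁻] = α₂ × DIC = 0.006556 × 2.43 = 0.01593 mmol/kg = 15.93 μmol/kg
Ksp = 10^(−6.26) = 5.495×10^-7
Ω = [Ca²⁺][CO3²⁻]/Ksp = (4.98×10^-3)(1.593×10^-5) / 5.495×10^-7 = 0.144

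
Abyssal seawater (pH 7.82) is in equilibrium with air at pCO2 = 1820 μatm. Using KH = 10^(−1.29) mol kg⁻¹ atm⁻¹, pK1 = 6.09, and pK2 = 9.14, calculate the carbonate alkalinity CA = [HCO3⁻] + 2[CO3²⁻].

[CO2*] = KH · pCO2 = 10^(−1.29) × 1820×10^-6 = 9.334×10^-5 mol/kg
α₀ = 1/(1 + K1/[H⁺] + K1K2/[H⁺]²) = 1/(1 + 10^+1.73 + 10^+0.41) = 0.01746
DIC = [CO2*]/α₀ = 9.334×10^-5 / 0.01746 = 5.346 mmol/kg
CA = (α₁ + 2α₂)·DIC = (0.9377 + 2×0.04488) × 5.346 = 5.49 mmol/kg

CA = 5.49 mmol/kg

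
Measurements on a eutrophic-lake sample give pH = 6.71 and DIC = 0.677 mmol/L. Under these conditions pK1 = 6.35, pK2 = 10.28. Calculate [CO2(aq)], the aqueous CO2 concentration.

α₀ = 1 / (1 + K1/[H⁺] + K1K2/[H⁺]²) = 1 / (1 + 10^+0.36 + 10^-3.21)
   = 1 / (1 + 2.2909 + 0.00061660) = 1/3.2915 = 0.3038
[CO2*] = α₀ × DIC = 0.3038 × 0.677 = 0.206 mmol/L

[CO2*] = 0.206 mmol/L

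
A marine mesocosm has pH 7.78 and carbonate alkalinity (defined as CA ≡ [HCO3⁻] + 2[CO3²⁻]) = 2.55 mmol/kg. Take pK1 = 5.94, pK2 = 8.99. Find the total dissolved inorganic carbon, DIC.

CA = [HCO3⁻] + 2[CO3²⁻] = (α₁ + 2α₂)·DIC
At pH 7.78: [H⁺]/K1 = 10^-1.84 = 0.014454, K2/[H⁺] = 10^-1.21 = 0.061660
α₁ = 1/(1 + 0.014454 + 0.061660) = 1/1.0761 = 0.9293; α₂ = α₁·K2/[H⁺] = 0.05730
α₁ + 2α₂ = 1.0439
DIC = CA / (α₁ + 2α₂) = 2.55 / 1.0439 = 2.44 mmol/kg

DIC = 2.44 mmol/kg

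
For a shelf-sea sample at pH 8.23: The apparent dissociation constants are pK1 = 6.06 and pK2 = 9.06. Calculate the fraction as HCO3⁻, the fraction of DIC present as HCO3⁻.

α₁ = 1 / (1 + [H⁺]/K1 + K2/[H⁺]) = 1 / (1 + 10^-2.17 + 10^-0.83)
   = 1 / (1 + 0.0067608 + 0.14791) = 1/1.1547 = 0.8660

α₁ = 0.866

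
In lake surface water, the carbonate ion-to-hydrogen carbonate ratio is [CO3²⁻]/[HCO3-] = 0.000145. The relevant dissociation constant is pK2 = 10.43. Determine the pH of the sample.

pH = 6.59

From K2 = [H⁺][CO3²⁻]/[HCO3-]:  pH = pK2 + log₁₀([CO3²⁻]/[HCO3-])
log₁₀(0.000145) = -3.839
pH = 10.43 + (-3.839) = 6.59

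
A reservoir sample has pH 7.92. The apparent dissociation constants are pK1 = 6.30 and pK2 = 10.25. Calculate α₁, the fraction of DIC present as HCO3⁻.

α₁ = 0.972

α₁ = 1 / (1 + [H⁺]/K1 + K2/[H⁺]) = 1 / (1 + 10^-1.62 + 10^-2.33)
   = 1 / (1 + 0.023988 + 0.0046774) = 1/1.0287 = 0.9721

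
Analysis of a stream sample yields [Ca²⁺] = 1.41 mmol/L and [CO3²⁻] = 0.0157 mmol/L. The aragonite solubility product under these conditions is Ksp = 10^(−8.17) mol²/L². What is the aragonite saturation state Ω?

Ksp = 10^(−8.17) = 6.761×10^-9
Ω = [Ca²⁺][CO3²⁻]/Ksp = (1.41×10^-3)(0.0157×10^-3) / 6.761×10^-9 = 3.27

Ω = 3.27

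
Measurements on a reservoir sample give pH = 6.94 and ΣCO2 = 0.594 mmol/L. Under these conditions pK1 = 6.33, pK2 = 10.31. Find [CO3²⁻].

α₂ = 1 / (1 + [H⁺]/K2 + [H⁺]²/(K1K2)) = 1 / (1 + 10^+3.37 + 10^+2.76)
   = 1 / (1 + 2344.2 + 575.44) = 1/2920.7 = 0.0003424
[CO3²⁻] = α₂ × DIC = 0.0003424 × 0.594 = 0.000203 mmol/L = 0.203 μmol/L

[CO3²⁻] = 0.203 μmol/L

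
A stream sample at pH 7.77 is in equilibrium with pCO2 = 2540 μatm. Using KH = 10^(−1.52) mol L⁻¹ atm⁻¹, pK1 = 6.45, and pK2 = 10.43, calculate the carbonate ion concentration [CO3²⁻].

[CO3²⁻] = 3.51 μmol/L

[CO2*] = KH · pCO2 = 10^(−1.52) × 2540×10^-6 = 7.671×10^-5 mol/L
α₀ = 1/(1 + K1/[H⁺] + K1K2/[H⁺]²) = 1/(1 + 10^+1.32 + 10^-1.34) = 0.04558
DIC = [CO2*]/α₀ = 7.671×10^-5 / 0.04558 = 1.683 mmol/L
[CO3²⁻] = α₂·DIC; α₂ = 0.002083, so [CO3²⁻] = 0.002083 × 1.683 = 0.00351 mmol/L = 3.51 μmol/L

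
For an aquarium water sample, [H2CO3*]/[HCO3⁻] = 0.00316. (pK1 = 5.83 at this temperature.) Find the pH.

From K1 = [H⁺][HCO3⁻]/[H2CO3*]:  pH = pK1 − log₁₀([H2CO3*]/[HCO3⁻])
log₁₀(0.00316) = -2.500
pH = 5.83 − (-2.500) = 8.33

pH = 8.33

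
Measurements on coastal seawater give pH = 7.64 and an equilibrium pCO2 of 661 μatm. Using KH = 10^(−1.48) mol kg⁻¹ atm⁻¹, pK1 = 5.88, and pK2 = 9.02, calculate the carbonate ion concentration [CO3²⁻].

[CO2*] = KH · pCO2 = 10^(−1.48) × 661×10^-6 = 2.189×10^-5 mol/kg
α₀ = 1/(1 + K1/[H⁺] + K1K2/[H⁺]²) = 1/(1 + 10^+1.76 + 10^+0.38) = 0.01641
DIC = [CO2*]/α₀ = 2.189×10^-5 / 0.01641 = 1.334 mmol/kg
[CO3²⁻] = α₂·DIC; α₂ = 0.03936, so [CO3²⁻] = 0.03936 × 1.334 = 0.0525 mmol/kg

[CO3²⁻] = 0.0525 mmol/kg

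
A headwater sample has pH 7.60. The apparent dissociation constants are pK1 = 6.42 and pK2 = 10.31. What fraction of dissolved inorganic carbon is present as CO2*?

α₀ = 0.0619

α₀ = 1 / (1 + K1/[H⁺] + K1K2/[H⁺]²) = 1 / (1 + 10^+1.18 + 10^-1.53)
   = 1 / (1 + 15.136 + 0.029512) = 1/16.165 = 0.06186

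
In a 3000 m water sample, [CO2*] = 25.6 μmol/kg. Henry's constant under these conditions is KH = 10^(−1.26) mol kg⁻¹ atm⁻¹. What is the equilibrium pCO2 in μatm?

KH = 10^(−1.26) = 5.495×10^-2 mol kg⁻¹ atm⁻¹
pCO2 = [CO2*]/KH = 25.6×10^-6 / 5.495×10^-2 = 4.66×10^-4 atm = 466 μatm

pCO2 = 466 μatm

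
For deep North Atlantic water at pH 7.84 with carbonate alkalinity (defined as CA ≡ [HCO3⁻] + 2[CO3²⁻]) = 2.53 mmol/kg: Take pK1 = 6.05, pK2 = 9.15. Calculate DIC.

DIC = 2.45 mmol/kg

CA = [HCO3⁻] + 2[CO3²⁻] = (α₁ + 2α₂)·DIC
At pH 7.84: [H⁺]/K1 = 10^-1.79 = 0.016218, K2/[H⁺] = 10^-1.31 = 0.048978
α₁ = 1/(1 + 0.016218 + 0.048978) = 1/1.0652 = 0.9388; α₂ = α₁·K2/[H⁺] = 0.04598
α₁ + 2α₂ = 1.0308
DIC = CA / (α₁ + 2α₂) = 2.53 / 1.0308 = 2.45 mmol/kg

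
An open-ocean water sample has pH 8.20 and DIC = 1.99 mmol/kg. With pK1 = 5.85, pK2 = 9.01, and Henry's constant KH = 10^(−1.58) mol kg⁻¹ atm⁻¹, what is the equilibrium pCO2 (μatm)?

pCO2 = 292 μatm

α₀ = 1 / (1 + K1/[H⁺] + K1K2/[H⁺]²) = 1 / (1 + 10^+2.35 + 10^+1.54)
   = 1 / (1 + 223.87 + 34.674) = 1/259.55 = 0.003853
[CO2*] = α₀ × DIC = 0.003853 × 1.99 = 0.007667 mmol/kg = 7.667 μmol/kg
pCO2 = [CO2*]/KH = 7.667×10^-6 / 2.630×10^-2 = 292 μatm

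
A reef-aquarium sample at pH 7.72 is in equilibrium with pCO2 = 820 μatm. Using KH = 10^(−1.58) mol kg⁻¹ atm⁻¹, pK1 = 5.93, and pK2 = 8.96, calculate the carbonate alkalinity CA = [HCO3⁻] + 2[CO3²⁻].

CA = 1.48 mmol/kg

[CO2*] = KH · pCO2 = 10^(−1.58) × 820×10^-6 = 2.157×10^-5 mol/kg
α₀ = 1/(1 + K1/[H⁺] + K1K2/[H⁺]²) = 1/(1 + 10^+1.79 + 10^+0.55) = 0.01510
DIC = [CO2*]/α₀ = 2.157×10^-5 / 0.01510 = 1.428 mmol/kg
CA = (α₁ + 2α₂)·DIC = (0.9313 + 2×0.05359) × 1.428 = 1.48 mmol/kg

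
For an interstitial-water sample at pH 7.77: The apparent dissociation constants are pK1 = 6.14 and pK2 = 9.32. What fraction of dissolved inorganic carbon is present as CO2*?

α₀ = 0.0223

α₀ = 1 / (1 + K1/[H⁺] + K1K2/[H⁺]²) = 1 / (1 + 10^+1.63 + 10^+0.08)
   = 1 / (1 + 42.658 + 1.2023) = 1/44.860 = 0.02229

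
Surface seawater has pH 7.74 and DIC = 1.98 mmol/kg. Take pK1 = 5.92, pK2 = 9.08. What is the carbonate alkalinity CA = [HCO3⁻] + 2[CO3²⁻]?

CA = [HCO3⁻] + 2[CO3²⁻] = (α₁ + 2α₂)·DIC
At pH 7.74: [H⁺]/K1 = 10^-1.82 = 0.015136, K2/[H⁺] = 10^-1.34 = 0.045709
α₁ = 1/(1 + 0.015136 + 0.045709) = 1/1.0608 = 0.9426; α₂ = α₁·K2/[H⁺] = 0.04309
α₁ + 2α₂ = 1.0288
CA = 1.0288 × 1.98 = 2.04 mmol/kg

CA = 2.04 mmol/kg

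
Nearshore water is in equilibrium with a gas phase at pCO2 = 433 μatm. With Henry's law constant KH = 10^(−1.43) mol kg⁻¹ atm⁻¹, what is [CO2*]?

KH = 10^(−1.43) = 3.715×10^-2 mol kg⁻¹ atm⁻¹
[CO2*] = KH · pCO2 = 3.715×10^-2 × 433×10^-6 atm = 1.61×10^-5 mol/kg

[CO2*] = 16.1 μmol/kg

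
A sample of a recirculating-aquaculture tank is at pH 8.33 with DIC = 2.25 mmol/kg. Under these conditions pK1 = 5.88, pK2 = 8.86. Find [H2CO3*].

α₀ = 1 / (1 + K1/[H⁺] + K1K2/[H⁺]²) = 1 / (1 + 10^+2.45 + 10^+1.92)
   = 1 / (1 + 281.84 + 83.176) = 1/366.01 = 0.002732
[CO2*] = α₀ × DIC = 0.002732 × 2.25 = 0.00615 mmol/kg = 6.15 μmol/kg

[CO2*] = 6.15 μmol/kg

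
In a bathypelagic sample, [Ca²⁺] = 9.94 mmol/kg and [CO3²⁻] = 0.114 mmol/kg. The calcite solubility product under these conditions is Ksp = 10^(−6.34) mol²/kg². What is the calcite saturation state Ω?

Ω = 2.48

Ksp = 10^(−6.34) = 4.571×10^-7
Ω = [Ca²⁺][CO3²⁻]/Ksp = (9.94×10^-3)(0.114×10^-3) / 4.571×10^-7 = 2.48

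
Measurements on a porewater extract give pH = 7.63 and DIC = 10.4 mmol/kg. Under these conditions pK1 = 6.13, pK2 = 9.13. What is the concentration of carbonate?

α₂ = 1 / (1 + [H⁺]/K2 + [H⁺]²/(K1K2)) = 1 / (1 + 10^+1.50 + 10^+0.00)
   = 1 / (1 + 31.623 + 1.0000) = 1/33.623 = 0.02974
[CO3²⁻] = α₂ × DIC = 0.02974 × 10.4 = 0.309 mmol/kg

[CO3²⁻] = 0.309 mmol/kg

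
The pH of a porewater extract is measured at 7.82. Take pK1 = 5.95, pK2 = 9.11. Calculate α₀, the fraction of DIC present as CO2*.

α₀ = 0.0127

α₀ = 1 / (1 + K1/[H⁺] + K1K2/[H⁺]²) = 1 / (1 + 10^+1.87 + 10^+0.58)
   = 1 / (1 + 74.131 + 3.8019) = 1/78.933 = 0.01267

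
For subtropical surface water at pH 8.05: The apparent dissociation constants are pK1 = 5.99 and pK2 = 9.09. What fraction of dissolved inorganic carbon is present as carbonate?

α₂ = 1 / (1 + [H⁺]/K2 + [H⁺]²/(K1K2)) = 1 / (1 + 10^+1.04 + 10^-1.02)
   = 1 / (1 + 10.965 + 0.095499) = 1/12.060 = 0.08292

α₂ = 0.0829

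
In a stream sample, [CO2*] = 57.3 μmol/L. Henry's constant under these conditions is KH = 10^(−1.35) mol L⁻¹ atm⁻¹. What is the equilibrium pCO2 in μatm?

KH = 10^(−1.35) = 4.467×10^-2 mol L⁻¹ atm⁻¹
pCO2 = [CO2*]/KH = 57.3×10^-6 / 4.467×10^-2 = 1.28×10^-3 atm = 1280 μatm

pCO2 = 1280 μatm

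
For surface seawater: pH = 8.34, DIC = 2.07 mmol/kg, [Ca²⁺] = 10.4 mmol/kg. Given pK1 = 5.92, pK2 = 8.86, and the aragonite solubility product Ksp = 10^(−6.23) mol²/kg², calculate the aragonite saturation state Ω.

Ω = 8.46

α₂ = 1 / (1 + [H⁺]/K2 + [H⁺]²/(K1K2)) = 1 / (1 + 10^+0.52 + 10^-1.90)
   = 1 / (1 + 3.3113 + 0.012589) = 1/4.3239 = 0.2313
[CO3²⁻] = α₂ × DIC = 0.2313 × 2.07 = 0.4787 mmol/kg
Ksp = 10^(−6.23) = 5.888×10^-7
Ω = [Ca²⁺][CO3²⁻]/Ksp = (10.4×10^-3)(4.787×10^-4) / 5.888×10^-7 = 8.46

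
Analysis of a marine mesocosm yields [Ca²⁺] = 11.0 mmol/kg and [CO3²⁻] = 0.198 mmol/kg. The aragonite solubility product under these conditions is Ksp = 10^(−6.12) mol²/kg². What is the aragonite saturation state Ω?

Ksp = 10^(−6.12) = 7.586×10^-7
Ω = [Ca²⁺][CO3²⁻]/Ksp = (11.0×10^-3)(0.198×10^-3) / 7.586×10^-7 = 2.87

Ω = 2.87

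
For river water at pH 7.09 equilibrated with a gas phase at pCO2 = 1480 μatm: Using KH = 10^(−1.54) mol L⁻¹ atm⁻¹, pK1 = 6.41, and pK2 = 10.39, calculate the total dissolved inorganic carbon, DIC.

[CO2*] = KH · pCO2 = 10^(−1.54) × 1480×10^-6 = 4.268×10^-5 mol/L
α₀ = 1/(1 + K1/[H⁺] + K1K2/[H⁺]²) = 1/(1 + 10^+0.68 + 10^-2.62) = 0.1728
DIC = [CO2*]/α₀ = 4.268×10^-5 / 0.1728 = 0.247 mmol/L

DIC = 0.247 mmol/L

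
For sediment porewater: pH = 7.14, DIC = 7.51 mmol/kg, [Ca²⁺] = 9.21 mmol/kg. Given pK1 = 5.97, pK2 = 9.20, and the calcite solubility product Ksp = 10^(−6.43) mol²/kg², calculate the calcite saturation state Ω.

α₂ = 1 / (1 + [H⁺]/K2 + [H⁺]²/(K1K2)) = 1 / (1 + 10^+2.06 + 10^+0.89)
   = 1 / (1 + 114.82 + 7.7625) = 1/123.58 = 0.008092
[CO3²⁻] = α₂ × DIC = 0.008092 × 7.51 = 0.06077 mmol/kg
Ksp = 10^(−6.43) = 3.715×10^-7
Ω = [Ca²⁺][CO3²⁻]/Ksp = (9.21×10^-3)(6.077×10^-5) / 3.715×10^-7 = 1.51

Ω = 1.51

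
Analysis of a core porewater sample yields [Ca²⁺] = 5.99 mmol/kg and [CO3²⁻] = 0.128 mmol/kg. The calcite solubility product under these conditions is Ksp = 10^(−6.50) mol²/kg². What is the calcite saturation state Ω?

Ω = 2.42

Ksp = 10^(−6.50) = 3.162×10^-7
Ω = [Ca²⁺][CO3²⁻]/Ksp = (5.99×10^-3)(0.128×10^-3) / 3.162×10^-7 = 2.42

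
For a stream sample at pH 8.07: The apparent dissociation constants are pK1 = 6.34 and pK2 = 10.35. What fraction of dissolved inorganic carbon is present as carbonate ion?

α₂ = 0.00513

α₂ = 1 / (1 + [H⁺]/K2 + [H⁺]²/(K1K2)) = 1 / (1 + 10^+2.28 + 10^+0.55)
   = 1 / (1 + 190.55 + 3.5481) = 1/195.09 = 0.005126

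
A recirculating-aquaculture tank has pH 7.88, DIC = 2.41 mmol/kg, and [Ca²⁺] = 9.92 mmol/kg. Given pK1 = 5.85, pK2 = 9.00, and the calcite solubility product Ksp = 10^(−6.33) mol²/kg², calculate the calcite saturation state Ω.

Ω = 3.57

α₂ = 1 / (1 + [H⁺]/K2 + [H⁺]²/(K1K2)) = 1 / (1 + 10^+1.12 + 10^-0.91)
   = 1 / (1 + 13.183 + 0.12303) = 1/14.306 = 0.06990
[CO3²⁻] = α₂ × DIC = 0.06990 × 2.41 = 0.1685 mmol/kg
Ksp = 10^(−6.33) = 4.677×10^-7
Ω = [Ca²⁺][CO3²⁻]/Ksp = (9.92×10^-3)(1.685×10^-4) / 4.677×10^-7 = 3.57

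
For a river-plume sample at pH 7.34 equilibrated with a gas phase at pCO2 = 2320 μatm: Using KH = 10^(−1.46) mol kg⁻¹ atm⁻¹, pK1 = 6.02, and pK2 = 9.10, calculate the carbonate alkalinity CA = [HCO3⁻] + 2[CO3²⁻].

[CO2*] = KH · pCO2 = 10^(−1.46) × 2320×10^-6 = 8.044×10^-5 mol/kg
α₀ = 1/(1 + K1/[H⁺] + K1K2/[H⁺]²) = 1/(1 + 10^+1.32 + 10^-0.44) = 0.04493
DIC = [CO2*]/α₀ = 8.044×10^-5 / 0.04493 = 1.790 mmol/kg
CA = (α₁ + 2α₂)·DIC = (0.9388 + 2×0.01631) × 1.790 = 1.74 mmol/kg

CA = 1.74 mmol/kg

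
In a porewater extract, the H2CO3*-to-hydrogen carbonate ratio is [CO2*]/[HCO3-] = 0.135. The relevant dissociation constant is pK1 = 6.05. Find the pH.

pH = 6.92

From K1 = [H⁺][HCO3-]/[CO2*]:  pH = pK1 − log₁₀([CO2*]/[HCO3-])
log₁₀(0.135) = -0.870
pH = 6.05 − (-0.870) = 6.92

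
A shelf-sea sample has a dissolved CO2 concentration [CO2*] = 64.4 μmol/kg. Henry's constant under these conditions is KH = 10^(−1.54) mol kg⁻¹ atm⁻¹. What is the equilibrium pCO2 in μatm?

KH = 10^(−1.54) = 2.884×10^-2 mol kg⁻¹ atm⁻¹
pCO2 = [CO2*]/KH = 64.4×10^-6 / 2.884×10^-2 = 2.23×10^-3 atm = 2230 μatm

pCO2 = 2230 μatm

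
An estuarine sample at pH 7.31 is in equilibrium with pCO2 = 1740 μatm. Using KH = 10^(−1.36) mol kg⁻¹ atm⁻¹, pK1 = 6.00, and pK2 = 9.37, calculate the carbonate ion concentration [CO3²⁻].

[CO3²⁻] = 13.5 μmol/kg

[CO2*] = KH · pCO2 = 10^(−1.36) × 1740×10^-6 = 7.595×10^-5 mol/kg
α₀ = 1/(1 + K1/[H⁺] + K1K2/[H⁺]²) = 1/(1 + 10^+1.31 + 10^-0.75) = 0.04631
DIC = [CO2*]/α₀ = 7.595×10^-5 / 0.04631 = 1.640 mmol/kg
[CO3²⁻] = α₂·DIC; α₂ = 0.008235, so [CO3²⁻] = 0.008235 × 1.640 = 0.0135 mmol/kg = 13.5 μmol/kg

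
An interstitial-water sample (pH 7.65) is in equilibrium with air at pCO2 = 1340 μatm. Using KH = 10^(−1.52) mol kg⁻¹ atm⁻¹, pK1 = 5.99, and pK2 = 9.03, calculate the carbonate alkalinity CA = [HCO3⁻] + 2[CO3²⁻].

[CO2*] = KH · pCO2 = 10^(−1.52) × 1340×10^-6 = 4.047×10^-5 mol/kg
α₀ = 1/(1 + K1/[H⁺] + K1K2/[H⁺]²) = 1/(1 + 10^+1.66 + 10^+0.28) = 0.02057
DIC = [CO2*]/α₀ = 4.047×10^-5 / 0.02057 = 1.967 mmol/kg
CA = (α₁ + 2α₂)·DIC = (0.9402 + 2×0.03920) × 1.967 = 2.00 mmol/kg

CA = 2.00 mmol/kg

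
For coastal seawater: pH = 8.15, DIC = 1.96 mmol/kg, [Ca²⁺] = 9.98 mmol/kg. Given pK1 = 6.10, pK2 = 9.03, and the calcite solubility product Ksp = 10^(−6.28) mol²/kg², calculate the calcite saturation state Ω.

α₂ = 1 / (1 + [H⁺]/K2 + [H⁺]²/(K1K2)) = 1 / (1 + 10^+0.88 + 10^-1.17)
   = 1 / (1 + 7.5858 + 0.067608) = 1/8.6534 = 0.1156
[CO3²⁻] = α₂ × DIC = 0.1156 × 1.96 = 0.2265 mmol/kg
Ksp = 10^(−6.28) = 5.248×10^-7
Ω = [Ca²⁺][CO3²⁻]/Ksp = (9.98×10^-3)(2.265×10^-4) / 5.248×10^-7 = 4.31

Ω = 4.31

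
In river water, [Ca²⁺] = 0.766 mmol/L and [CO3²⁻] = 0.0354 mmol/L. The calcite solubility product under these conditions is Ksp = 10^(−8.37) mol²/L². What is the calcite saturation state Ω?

Ksp = 10^(−8.37) = 4.266×10^-9
Ω = [Ca²⁺][CO3²⁻]/Ksp = (0.766×10^-3)(0.0354×10^-3) / 4.266×10^-9 = 6.36

Ω = 6.36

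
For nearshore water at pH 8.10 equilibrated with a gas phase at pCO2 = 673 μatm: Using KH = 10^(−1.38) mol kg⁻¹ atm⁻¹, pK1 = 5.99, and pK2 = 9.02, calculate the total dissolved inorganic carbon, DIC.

[CO2*] = KH · pCO2 = 10^(−1.38) × 673×10^-6 = 2.806×10^-5 mol/kg
α₀ = 1/(1 + K1/[H⁺] + K1K2/[H⁺]²) = 1/(1 + 10^+2.11 + 10^+1.19) = 0.006882
DIC = [CO2*]/α₀ = 2.806×10^-5 / 0.006882 = 4.08 mmol/kg

DIC = 4.08 mmol/kg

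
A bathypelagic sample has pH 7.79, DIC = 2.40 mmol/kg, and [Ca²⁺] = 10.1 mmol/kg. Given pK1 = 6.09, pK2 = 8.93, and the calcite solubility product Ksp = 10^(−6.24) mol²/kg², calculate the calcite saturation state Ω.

α₂ = 1 / (1 + [H⁺]/K2 + [H⁺]²/(K1K2)) = 1 / (1 + 10^+1.14 + 10^-0.56)
   = 1 / (1 + 13.804 + 0.27542) = 1/15.079 = 0.06632
[CO3²⁻] = α₂ × DIC = 0.06632 × 2.40 = 0.1592 mmol/kg
Ksp = 10^(−6.24) = 5.754×10^-7
Ω = [Ca²⁺][CO3²⁻]/Ksp = (10.1×10^-3)(1.592×10^-4) / 5.754×10^-7 = 2.79

Ω = 2.79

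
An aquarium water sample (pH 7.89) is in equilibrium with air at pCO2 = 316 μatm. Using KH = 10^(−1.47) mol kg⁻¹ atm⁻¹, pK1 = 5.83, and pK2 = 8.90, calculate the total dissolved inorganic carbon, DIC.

DIC = 1.36 mmol/kg

[CO2*] = KH · pCO2 = 10^(−1.47) × 316×10^-6 = 1.071×10^-5 mol/kg
α₀ = 1/(1 + K1/[H⁺] + K1K2/[H⁺]²) = 1/(1 + 10^+2.06 + 10^+1.05) = 0.007872
DIC = [CO2*]/α₀ = 1.071×10^-5 / 0.007872 = 1.36 mmol/kg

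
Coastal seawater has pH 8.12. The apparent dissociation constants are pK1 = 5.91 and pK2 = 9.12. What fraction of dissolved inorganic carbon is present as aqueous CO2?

α₀ = 0.00557

α₀ = 1 / (1 + K1/[H⁺] + K1K2/[H⁺]²) = 1 / (1 + 10^+2.21 + 10^+1.21)
   = 1 / (1 + 162.18 + 16.218) = 1/179.40 = 0.005574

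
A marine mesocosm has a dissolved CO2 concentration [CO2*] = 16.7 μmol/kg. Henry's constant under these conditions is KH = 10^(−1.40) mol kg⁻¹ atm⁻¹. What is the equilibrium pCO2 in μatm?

KH = 10^(−1.40) = 3.981×10^-2 mol kg⁻¹ atm⁻¹
pCO2 = [CO2*]/KH = 16.7×10^-6 / 3.981×10^-2 = 4.19×10^-4 atm = 419 μatm

pCO2 = 419 μatm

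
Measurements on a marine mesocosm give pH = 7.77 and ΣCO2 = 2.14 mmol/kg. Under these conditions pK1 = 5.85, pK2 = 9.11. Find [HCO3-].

α₁ = 1 / (1 + [H⁺]/K1 + K2/[H⁺]) = 1 / (1 + 10^-1.92 + 10^-1.34)
   = 1 / (1 + 0.012023 + 0.045709) = 1/1.0577 = 0.9454
[HCO3⁻] = α₁ × DIC = 0.9454 × 2.14 = 2.02 mmol/kg

[HCO3⁻] = 2.02 mmol/kg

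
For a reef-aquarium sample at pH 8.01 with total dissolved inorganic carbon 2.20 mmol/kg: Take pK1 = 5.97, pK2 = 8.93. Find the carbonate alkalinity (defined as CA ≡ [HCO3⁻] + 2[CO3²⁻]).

CA = [HCO3⁻] + 2[CO3²⁻] = (α₁ + 2α₂)·DIC
At pH 8.01: [H⁺]/K1 = 10^-2.04 = 0.0091201, K2/[H⁺] = 10^-0.92 = 0.12023
α₁ = 1/(1 + 0.0091201 + 0.12023) = 1/1.1293 = 0.8855; α₂ = α₁·K2/[H⁺] = 0.1065
α₁ + 2α₂ = 1.0984
CA = 1.0984 × 2.20 = 2.42 mmol/kg

CA = 2.42 mmol/kg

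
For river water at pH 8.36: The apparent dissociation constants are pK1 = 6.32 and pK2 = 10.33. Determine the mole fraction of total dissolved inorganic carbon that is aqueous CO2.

α₀ = 1 / (1 + K1/[H⁺] + K1K2/[H⁺]²) = 1 / (1 + 10^+2.04 + 10^+0.07)
   = 1 / (1 + 109.65 + 1.1749) = 1/111.82 = 0.008943

α₀ = 0.00894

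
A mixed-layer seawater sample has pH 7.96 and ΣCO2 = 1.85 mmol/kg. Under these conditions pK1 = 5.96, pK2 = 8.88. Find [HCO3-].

[HCO3⁻] = 1.64 mmol/kg

α₁ = 1 / (1 + [H⁺]/K1 + K2/[H⁺]) = 1 / (1 + 10^-2.00 + 10^-0.92)
   = 1 / (1 + 0.010000 + 0.12023) = 1/1.1302 = 0.8848
[HCO3⁻] = α₁ × DIC = 0.8848 × 1.85 = 1.64 mmol/kg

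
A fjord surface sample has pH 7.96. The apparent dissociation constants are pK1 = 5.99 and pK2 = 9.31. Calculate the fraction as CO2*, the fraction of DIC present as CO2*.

α₀ = 0.0102

α₀ = 1 / (1 + K1/[H⁺] + K1K2/[H⁺]²) = 1 / (1 + 10^+1.97 + 10^+0.62)
   = 1 / (1 + 93.325 + 4.1687) = 1/98.494 = 0.01015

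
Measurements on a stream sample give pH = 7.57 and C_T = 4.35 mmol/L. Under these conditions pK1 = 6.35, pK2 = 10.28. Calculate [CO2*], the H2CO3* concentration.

[CO2*] = 0.247 mmol/L

α₀ = 1 / (1 + K1/[H⁺] + K1K2/[H⁺]²) = 1 / (1 + 10^+1.22 + 10^-1.49)
   = 1 / (1 + 16.596 + 0.032359) = 1/17.628 = 0.05673
[CO2*] = α₀ × DIC = 0.05673 × 4.35 = 0.247 mmol/L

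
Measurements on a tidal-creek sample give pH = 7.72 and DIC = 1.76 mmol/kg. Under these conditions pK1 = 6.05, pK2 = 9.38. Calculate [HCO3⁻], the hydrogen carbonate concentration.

[HCO3⁻] = 1.69 mmol/kg

α₁ = 1 / (1 + [H⁺]/K1 + K2/[H⁺]) = 1 / (1 + 10^-1.67 + 10^-1.66)
   = 1 / (1 + 0.021380 + 0.021878) = 1/1.0433 = 0.9585
[HCO3⁻] = α₁ × DIC = 0.9585 × 1.76 = 1.69 mmol/kg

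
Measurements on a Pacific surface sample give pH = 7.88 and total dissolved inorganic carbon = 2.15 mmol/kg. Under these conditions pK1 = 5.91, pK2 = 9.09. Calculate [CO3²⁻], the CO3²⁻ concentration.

[CO3²⁻] = 0.124 mmol/kg

α₂ = 1 / (1 + [H⁺]/K2 + [H⁺]²/(K1K2)) = 1 / (1 + 10^+1.21 + 10^-0.76)
   = 1 / (1 + 16.218 + 0.17378) = 1/17.392 = 0.05750
[CO3²⁻] = α₂ × DIC = 0.05750 × 2.15 = 0.124 mmol/kg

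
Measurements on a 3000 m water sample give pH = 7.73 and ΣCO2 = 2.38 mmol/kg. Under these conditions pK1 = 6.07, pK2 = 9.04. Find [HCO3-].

α₁ = 1 / (1 + [H⁺]/K1 + K2/[H⁺]) = 1 / (1 + 10^-1.66 + 10^-1.31)
   = 1 / (1 + 0.021878 + 0.048978) = 1/1.0709 = 0.9338
[HCO3⁻] = α₁ × DIC = 0.9338 × 2.38 = 2.22 mmol/kg

[HCO3⁻] = 2.22 mmol/kg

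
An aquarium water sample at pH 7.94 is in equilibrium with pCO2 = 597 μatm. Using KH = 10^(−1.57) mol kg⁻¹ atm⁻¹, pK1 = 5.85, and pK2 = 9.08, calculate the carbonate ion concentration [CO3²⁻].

[CO2*] = KH · pCO2 = 10^(−1.57) × 597×10^-6 = 1.607×10^-5 mol/kg
α₀ = 1/(1 + K1/[H⁺] + K1K2/[H⁺]²) = 1/(1 + 10^+2.09 + 10^+0.95) = 0.007522
DIC = [CO2*]/α₀ = 1.607×10^-5 / 0.007522 = 2.136 mmol/kg
[CO3²⁻] = α₂·DIC; α₂ = 0.06704, so [CO3²⁻] = 0.06704 × 2.136 = 0.143 mmol/kg

[CO3²⁻] = 0.143 mmol/kg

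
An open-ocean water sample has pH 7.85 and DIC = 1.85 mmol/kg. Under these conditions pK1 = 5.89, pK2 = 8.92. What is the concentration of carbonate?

[CO3²⁻] = 0.144 mmol/kg

α₂ = 1 / (1 + [H⁺]/K2 + [H⁺]²/(K1K2)) = 1 / (1 + 10^+1.07 + 10^-0.89)
   = 1 / (1 + 11.749 + 0.12882) = 1/12.878 = 0.07765
[CO3²⁻] = α₂ × DIC = 0.07765 × 1.85 = 0.144 mmol/kg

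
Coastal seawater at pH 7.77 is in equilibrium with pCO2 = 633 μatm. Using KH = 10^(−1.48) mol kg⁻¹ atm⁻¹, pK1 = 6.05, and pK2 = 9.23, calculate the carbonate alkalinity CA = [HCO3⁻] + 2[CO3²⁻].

CA = 1.18 mmol/kg

[CO2*] = KH · pCO2 = 10^(−1.48) × 633×10^-6 = 2.096×10^-5 mol/kg
α₀ = 1/(1 + K1/[H⁺] + K1K2/[H⁺]²) = 1/(1 + 10^+1.72 + 10^+0.26) = 0.01808
DIC = [CO2*]/α₀ = 2.096×10^-5 / 0.01808 = 1.159 mmol/kg
CA = (α₁ + 2α₂)·DIC = (0.9490 + 2×0.03291) × 1.159 = 1.18 mmol/kg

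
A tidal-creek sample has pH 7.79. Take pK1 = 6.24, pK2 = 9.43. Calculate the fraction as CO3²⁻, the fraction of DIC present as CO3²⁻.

α₂ = 1 / (1 + [H⁺]/K2 + [H⁺]²/(K1K2)) = 1 / (1 + 10^+1.64 + 10^+0.09)
   = 1 / (1 + 43.652 + 1.2303) = 1/45.882 = 0.02180

α₂ = 0.0218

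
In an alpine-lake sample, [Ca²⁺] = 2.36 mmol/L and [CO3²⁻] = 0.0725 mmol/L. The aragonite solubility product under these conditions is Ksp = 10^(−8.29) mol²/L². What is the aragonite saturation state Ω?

Ω = 33.4

Ksp = 10^(−8.29) = 5.129×10^-9
Ω = [Ca²⁺][CO3²⁻]/Ksp = (2.36×10^-3)(0.0725×10^-3) / 5.129×10^-9 = 33.4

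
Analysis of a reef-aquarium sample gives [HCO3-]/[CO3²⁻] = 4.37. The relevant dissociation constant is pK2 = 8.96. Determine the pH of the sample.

From K2 = [H⁺][CO3²⁻]/[HCO3-]:  pH = pK2 − log₁₀([HCO3-]/[CO3²⁻])
log₁₀(4.37) = +0.640
pH = 8.96 − (+0.640) = 8.32

pH = 8.32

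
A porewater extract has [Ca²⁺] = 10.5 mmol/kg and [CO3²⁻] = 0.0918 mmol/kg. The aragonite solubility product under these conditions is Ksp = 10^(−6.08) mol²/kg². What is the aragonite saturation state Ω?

Ω = 1.16

Ksp = 10^(−6.08) = 8.318×10^-7
Ω = [Ca²⁺][CO3²⁻]/Ksp = (10.5×10^-3)(0.0918×10^-3) / 8.318×10^-7 = 1.16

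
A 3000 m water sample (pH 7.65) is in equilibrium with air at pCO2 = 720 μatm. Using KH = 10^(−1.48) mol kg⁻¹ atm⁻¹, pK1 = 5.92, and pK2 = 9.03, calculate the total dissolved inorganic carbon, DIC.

DIC = 1.36 mmol/kg

[CO2*] = KH · pCO2 = 10^(−1.48) × 720×10^-6 = 2.384×10^-5 mol/kg
α₀ = 1/(1 + K1/[H⁺] + K1K2/[H⁺]²) = 1/(1 + 10^+1.73 + 10^+0.35) = 0.01756
DIC = [CO2*]/α₀ = 2.384×10^-5 / 0.01756 = 1.36 mmol/kg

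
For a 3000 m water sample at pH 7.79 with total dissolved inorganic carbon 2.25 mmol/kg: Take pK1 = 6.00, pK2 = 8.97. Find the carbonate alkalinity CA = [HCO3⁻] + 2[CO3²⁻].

CA = 2.35 mmol/kg

CA = [HCO3⁻] + 2[CO3²⁻] = (α₁ + 2α₂)·DIC
At pH 7.79: [H⁺]/K1 = 10^-1.79 = 0.016218, K2/[H⁺] = 10^-1.18 = 0.066069
α₁ = 1/(1 + 0.016218 + 0.066069) = 1/1.0823 = 0.9240; α₂ = α₁·K2/[H⁺] = 0.06105
α₁ + 2α₂ = 1.0461
CA = 1.0461 × 2.25 = 2.35 mmol/kg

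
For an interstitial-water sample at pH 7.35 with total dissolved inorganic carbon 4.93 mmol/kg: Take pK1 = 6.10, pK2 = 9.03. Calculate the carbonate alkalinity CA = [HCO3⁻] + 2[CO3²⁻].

CA = [HCO3⁻] + 2[CO3²⁻] = (α₁ + 2α₂)·DIC
At pH 7.35: [H⁺]/K1 = 10^-1.25 = 0.056234, K2/[H⁺] = 10^-1.68 = 0.020893
α₁ = 1/(1 + 0.056234 + 0.020893) = 1/1.0771 = 0.9284; α₂ = α₁·K2/[H⁺] = 0.01940
α₁ + 2α₂ = 0.9672
CA = 0.9672 × 4.93 = 4.77 mmol/kg

CA = 4.77 mmol/kg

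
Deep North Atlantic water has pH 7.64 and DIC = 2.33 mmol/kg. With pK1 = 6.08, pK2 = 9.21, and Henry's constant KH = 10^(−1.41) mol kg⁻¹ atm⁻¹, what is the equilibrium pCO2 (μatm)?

pCO2 = 1560 μatm

α₀ = 1 / (1 + K1/[H⁺] + K1K2/[H⁺]²) = 1 / (1 + 10^+1.56 + 10^-0.01)
   = 1 / (1 + 36.308 + 0.97724) = 1/38.285 = 0.02612
[CO2*] = α₀ × DIC = 0.02612 × 2.33 = 0.06086 mmol/kg
pCO2 = [CO2*]/KH = 6.086×10^-5 / 3.890×10^-2 = 1560 μatm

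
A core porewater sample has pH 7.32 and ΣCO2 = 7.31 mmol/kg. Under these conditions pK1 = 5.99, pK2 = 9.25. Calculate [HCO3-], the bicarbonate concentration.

α₁ = 1 / (1 + [H⁺]/K1 + K2/[H⁺]) = 1 / (1 + 10^-1.33 + 10^-1.93)
   = 1 / (1 + 0.046774 + 0.011749) = 1/1.0585 = 0.9447
[HCO3⁻] = α₁ × DIC = 0.9447 × 7.31 = 6.91 mmol/kg

[HCO3⁻] = 6.91 mmol/kg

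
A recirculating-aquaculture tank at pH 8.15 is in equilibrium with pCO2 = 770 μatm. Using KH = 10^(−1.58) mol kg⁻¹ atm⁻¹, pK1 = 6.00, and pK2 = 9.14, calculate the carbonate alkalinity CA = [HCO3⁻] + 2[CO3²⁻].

[CO2*] = KH · pCO2 = 10^(−1.58) × 770×10^-6 = 2.025×10^-5 mol/kg
α₀ = 1/(1 + K1/[H⁺] + K1K2/[H⁺]²) = 1/(1 + 10^+2.15 + 10^+1.16) = 0.006381
DIC = [CO2*]/α₀ = 2.025×10^-5 / 0.006381 = 3.174 mmol/kg
CA = (α₁ + 2α₂)·DIC = (0.9014 + 2×0.09224) × 3.174 = 3.45 mmol/kg

CA = 3.45 mmol/kg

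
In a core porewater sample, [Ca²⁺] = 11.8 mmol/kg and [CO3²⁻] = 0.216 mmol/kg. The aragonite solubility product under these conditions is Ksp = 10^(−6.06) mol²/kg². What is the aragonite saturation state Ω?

Ω = 2.93

Ksp = 10^(−6.06) = 8.710×10^-7
Ω = [Ca²⁺][CO3²⁻]/Ksp = (11.8×10^-3)(0.216×10^-3) / 8.710×10^-7 = 2.93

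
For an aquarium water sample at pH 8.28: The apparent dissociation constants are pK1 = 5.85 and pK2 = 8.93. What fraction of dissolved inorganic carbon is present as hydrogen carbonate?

α₁ = 0.815

α₁ = 1 / (1 + [H⁺]/K1 + K2/[H⁺]) = 1 / (1 + 10^-2.43 + 10^-0.65)
   = 1 / (1 + 0.0037154 + 0.22387) = 1/1.2276 = 0.8146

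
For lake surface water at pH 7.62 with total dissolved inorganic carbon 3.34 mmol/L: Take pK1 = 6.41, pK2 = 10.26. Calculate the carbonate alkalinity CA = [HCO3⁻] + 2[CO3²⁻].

CA = [HCO3⁻] + 2[CO3²⁻] = (α₁ + 2α₂)·DIC
At pH 7.62: [H⁺]/K1 = 10^-1.21 = 0.061660, K2/[H⁺] = 10^-2.64 = 0.0022909
α₁ = 1/(1 + 0.061660 + 0.0022909) = 1/1.0640 = 0.9399; α₂ = α₁·K2/[H⁺] = 0.002153
α₁ + 2α₂ = 0.9442
CA = 0.9442 × 3.34 = 3.15 mmol/L

CA = 3.15 mmol/L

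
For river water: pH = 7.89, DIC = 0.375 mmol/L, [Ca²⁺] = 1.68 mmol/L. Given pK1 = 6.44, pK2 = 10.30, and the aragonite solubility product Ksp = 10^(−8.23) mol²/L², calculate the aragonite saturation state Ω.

Ω = 0.400

α₂ = 1 / (1 + [H⁺]/K2 + [H⁺]²/(K1K2)) = 1 / (1 + 10^+2.41 + 10^+0.96)
   = 1 / (1 + 257.04 + 9.1201) = 1/267.16 = 0.003743
[CO3²⁻] = α₂ × DIC = 0.003743 × 0.375 = 0.001404 mmol/L = 1.404 μmol/L
Ksp = 10^(−8.23) = 5.888×10^-9
Ω = [Ca²⁺][CO3²⁻]/Ksp = (1.68×10^-3)(1.404×10^-6) / 5.888×10^-9 = 0.400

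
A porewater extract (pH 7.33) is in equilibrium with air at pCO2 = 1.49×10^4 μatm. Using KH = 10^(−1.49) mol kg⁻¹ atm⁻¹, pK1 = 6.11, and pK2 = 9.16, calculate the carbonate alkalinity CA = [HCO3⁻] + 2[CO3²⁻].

[CO2*] = KH · pCO2 = 10^(−1.49) × 1.49×10^4×10^-6 = 4.822×10^-4 mol/kg
α₀ = 1/(1 + K1/[H⁺] + K1K2/[H⁺]²) = 1/(1 + 10^+1.22 + 10^-0.61) = 0.05605
DIC = [CO2*]/α₀ = 4.822×10^-4 / 0.05605 = 8.602 mmol/kg
CA = (α₁ + 2α₂)·DIC = (0.9302 + 2×0.01376) × 8.602 = 8.24 mmol/kg

CA = 8.24 mmol/kg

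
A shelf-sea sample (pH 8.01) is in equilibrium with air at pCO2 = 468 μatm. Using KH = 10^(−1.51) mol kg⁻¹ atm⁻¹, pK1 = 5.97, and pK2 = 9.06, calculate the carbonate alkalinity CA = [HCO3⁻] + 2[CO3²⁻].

CA = 1.87 mmol/kg

[CO2*] = KH · pCO2 = 10^(−1.51) × 468×10^-6 = 1.446×10^-5 mol/kg
α₀ = 1/(1 + K1/[H⁺] + K1K2/[H⁺]²) = 1/(1 + 10^+2.04 + 10^+0.99) = 0.008304
DIC = [CO2*]/α₀ = 1.446×10^-5 / 0.008304 = 1.742 mmol/kg
CA = (α₁ + 2α₂)·DIC = (0.9105 + 2×0.08115) × 1.742 = 1.87 mmol/kg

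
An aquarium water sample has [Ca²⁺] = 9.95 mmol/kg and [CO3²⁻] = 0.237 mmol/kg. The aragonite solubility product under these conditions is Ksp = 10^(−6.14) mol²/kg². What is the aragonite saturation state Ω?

Ksp = 10^(−6.14) = 7.244×10^-7
Ω = [Ca²⁺][CO3²⁻]/Ksp = (9.95×10^-3)(0.237×10^-3) / 7.244×10^-7 = 3.26

Ω = 3.26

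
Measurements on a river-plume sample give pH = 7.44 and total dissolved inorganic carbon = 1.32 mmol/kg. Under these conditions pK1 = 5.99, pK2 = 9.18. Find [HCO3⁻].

[HCO3⁻] = 1.25 mmol/kg

α₁ = 1 / (1 + [H⁺]/K1 + K2/[H⁺]) = 1 / (1 + 10^-1.45 + 10^-1.74)
   = 1 / (1 + 0.035481 + 0.018197) = 1/1.0537 = 0.9491
[HCO3⁻] = α₁ × DIC = 0.9491 × 1.32 = 1.25 mmol/kg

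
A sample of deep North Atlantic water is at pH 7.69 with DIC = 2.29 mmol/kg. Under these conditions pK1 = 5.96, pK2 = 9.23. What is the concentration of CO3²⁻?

[CO3²⁻] = 0.0631 mmol/kg

α₂ = 1 / (1 + [H⁺]/K2 + [H⁺]²/(K1K2)) = 1 / (1 + 10^+1.54 + 10^-0.19)
   = 1 / (1 + 34.674 + 0.64565) = 1/36.319 = 0.02753
[CO3²⁻] = α₂ × DIC = 0.02753 × 2.29 = 0.0631 mmol/kg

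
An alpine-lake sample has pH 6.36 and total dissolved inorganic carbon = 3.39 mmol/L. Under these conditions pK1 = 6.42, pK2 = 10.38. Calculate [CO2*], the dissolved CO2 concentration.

α₀ = 1 / (1 + K1/[H⁺] + K1K2/[H⁺]²) = 1 / (1 + 10^-0.06 + 10^-4.08)
   = 1 / (1 + 0.87096 + 8.3176×10^-5) = 1/1.8710 = 0.5345
[CO2*] = α₀ × DIC = 0.5345 × 3.39 = 1.81 mmol/L

[CO2*] = 1.81 mmol/L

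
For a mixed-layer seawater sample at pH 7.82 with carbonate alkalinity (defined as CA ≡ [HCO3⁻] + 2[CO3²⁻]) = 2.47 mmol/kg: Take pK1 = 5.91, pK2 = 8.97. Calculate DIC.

DIC = 2.34 mmol/kg

CA = [HCO3⁻] + 2[CO3²⁻] = (α₁ + 2α₂)·DIC
At pH 7.82: [H⁺]/K1 = 10^-1.91 = 0.012303, K2/[H⁺] = 10^-1.15 = 0.070795
α₁ = 1/(1 + 0.012303 + 0.070795) = 1/1.0831 = 0.9233; α₂ = α₁·K2/[H⁺] = 0.06536
α₁ + 2α₂ = 1.0540
DIC = CA / (α₁ + 2α₂) = 2.47 / 1.0540 = 2.34 mmol/kg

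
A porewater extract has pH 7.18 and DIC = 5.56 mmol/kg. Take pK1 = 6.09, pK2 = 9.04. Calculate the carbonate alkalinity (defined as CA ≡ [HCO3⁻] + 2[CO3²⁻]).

CA = [HCO3⁻] + 2[CO3²⁻] = (α₁ + 2α₂)·DIC
At pH 7.18: [H⁺]/K1 = 10^-1.09 = 0.081283, K2/[H⁺] = 10^-1.86 = 0.013804
α₁ = 1/(1 + 0.081283 + 0.013804) = 1/1.0951 = 0.9132; α₂ = α₁·K2/[H⁺] = 0.01261
α₁ + 2α₂ = 0.9384
CA = 0.9384 × 5.56 = 5.22 mmol/kg

CA = 5.22 mmol/kg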